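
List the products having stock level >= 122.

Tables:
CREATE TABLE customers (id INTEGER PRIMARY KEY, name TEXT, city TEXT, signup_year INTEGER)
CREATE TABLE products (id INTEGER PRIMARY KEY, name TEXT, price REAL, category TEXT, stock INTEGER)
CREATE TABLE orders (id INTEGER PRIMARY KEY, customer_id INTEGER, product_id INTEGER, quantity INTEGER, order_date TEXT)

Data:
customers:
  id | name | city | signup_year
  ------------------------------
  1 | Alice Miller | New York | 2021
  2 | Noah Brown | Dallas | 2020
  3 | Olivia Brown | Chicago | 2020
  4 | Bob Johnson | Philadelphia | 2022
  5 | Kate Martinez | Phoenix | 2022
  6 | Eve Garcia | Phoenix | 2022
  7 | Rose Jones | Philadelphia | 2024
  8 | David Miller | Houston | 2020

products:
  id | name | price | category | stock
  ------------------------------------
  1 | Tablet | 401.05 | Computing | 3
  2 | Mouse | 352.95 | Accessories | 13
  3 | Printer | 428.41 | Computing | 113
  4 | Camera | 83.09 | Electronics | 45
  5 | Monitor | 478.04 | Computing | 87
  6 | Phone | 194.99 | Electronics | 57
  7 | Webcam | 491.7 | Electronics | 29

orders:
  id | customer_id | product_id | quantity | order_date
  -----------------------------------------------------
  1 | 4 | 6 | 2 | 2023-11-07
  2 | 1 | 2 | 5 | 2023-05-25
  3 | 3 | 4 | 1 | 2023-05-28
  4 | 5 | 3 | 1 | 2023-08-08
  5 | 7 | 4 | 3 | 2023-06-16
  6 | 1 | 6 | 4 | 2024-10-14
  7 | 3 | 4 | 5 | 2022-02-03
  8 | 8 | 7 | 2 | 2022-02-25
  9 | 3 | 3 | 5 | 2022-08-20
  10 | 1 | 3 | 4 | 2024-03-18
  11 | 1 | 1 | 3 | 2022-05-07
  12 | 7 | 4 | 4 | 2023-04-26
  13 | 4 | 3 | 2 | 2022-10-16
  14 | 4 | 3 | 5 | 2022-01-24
SELECT name, stock FROM products WHERE stock >= 122

Execution result:
(no rows)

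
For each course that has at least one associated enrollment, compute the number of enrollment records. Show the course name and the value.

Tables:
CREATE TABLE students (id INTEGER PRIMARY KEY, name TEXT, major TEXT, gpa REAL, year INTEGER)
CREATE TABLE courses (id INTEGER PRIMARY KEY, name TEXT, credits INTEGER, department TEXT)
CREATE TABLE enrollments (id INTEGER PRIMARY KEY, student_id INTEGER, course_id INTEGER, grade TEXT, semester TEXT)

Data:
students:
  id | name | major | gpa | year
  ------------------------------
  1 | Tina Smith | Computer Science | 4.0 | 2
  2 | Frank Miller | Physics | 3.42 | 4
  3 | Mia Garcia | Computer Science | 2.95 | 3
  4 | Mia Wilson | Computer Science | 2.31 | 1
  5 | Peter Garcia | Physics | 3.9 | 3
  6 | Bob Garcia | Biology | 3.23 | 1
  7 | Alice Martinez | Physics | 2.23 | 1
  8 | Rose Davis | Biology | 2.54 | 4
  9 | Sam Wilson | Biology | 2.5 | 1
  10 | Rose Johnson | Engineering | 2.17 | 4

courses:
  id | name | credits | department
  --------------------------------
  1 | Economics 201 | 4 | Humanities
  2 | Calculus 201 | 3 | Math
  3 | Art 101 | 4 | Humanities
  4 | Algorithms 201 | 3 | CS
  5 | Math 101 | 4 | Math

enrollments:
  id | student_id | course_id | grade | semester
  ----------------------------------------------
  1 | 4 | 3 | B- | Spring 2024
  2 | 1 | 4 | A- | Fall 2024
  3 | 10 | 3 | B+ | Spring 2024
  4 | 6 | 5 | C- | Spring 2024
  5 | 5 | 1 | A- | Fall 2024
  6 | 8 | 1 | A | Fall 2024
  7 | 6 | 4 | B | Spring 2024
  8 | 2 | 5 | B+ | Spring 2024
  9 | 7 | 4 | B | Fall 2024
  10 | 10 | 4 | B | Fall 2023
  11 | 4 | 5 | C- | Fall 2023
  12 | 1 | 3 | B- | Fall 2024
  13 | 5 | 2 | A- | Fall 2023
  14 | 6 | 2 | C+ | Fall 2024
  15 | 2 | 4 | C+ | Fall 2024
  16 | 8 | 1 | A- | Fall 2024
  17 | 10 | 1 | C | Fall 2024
SELECT p.name, COUNT(*) AS n FROM enrollments c JOIN courses p ON c.course_id = p.id GROUP BY p.id, p.name

Execution result:
name | n
Economics 201 | 4
Calculus 201 | 2
Art 101 | 3
Algorithms 201 | 5
Math 101 | 3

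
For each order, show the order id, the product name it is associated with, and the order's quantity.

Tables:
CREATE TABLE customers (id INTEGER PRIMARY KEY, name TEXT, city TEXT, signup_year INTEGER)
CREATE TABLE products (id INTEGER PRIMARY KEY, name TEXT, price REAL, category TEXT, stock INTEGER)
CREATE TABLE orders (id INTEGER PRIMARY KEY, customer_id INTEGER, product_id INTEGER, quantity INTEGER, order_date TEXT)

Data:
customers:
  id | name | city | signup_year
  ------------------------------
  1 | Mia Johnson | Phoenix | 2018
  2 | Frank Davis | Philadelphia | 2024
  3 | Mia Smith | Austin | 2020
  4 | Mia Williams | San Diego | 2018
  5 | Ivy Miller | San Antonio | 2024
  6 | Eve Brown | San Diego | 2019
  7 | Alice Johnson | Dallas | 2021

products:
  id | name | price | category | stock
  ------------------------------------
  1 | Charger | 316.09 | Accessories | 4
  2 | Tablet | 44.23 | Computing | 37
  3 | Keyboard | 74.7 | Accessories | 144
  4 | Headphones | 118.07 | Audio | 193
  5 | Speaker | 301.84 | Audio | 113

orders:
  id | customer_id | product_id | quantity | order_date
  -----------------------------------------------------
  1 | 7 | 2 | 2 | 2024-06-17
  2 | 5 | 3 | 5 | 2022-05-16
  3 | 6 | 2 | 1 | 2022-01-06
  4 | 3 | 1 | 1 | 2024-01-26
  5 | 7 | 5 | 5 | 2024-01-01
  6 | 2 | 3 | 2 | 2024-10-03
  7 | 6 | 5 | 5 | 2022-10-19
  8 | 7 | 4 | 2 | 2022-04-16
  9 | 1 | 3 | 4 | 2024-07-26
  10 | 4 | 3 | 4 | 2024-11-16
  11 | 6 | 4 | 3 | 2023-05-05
SELECT c.id, p.name AS product, c.quantity FROM orders c JOIN products p ON c.product_id = p.id

Execution result:
id | product | quantity
1 | Tablet | 2
2 | Keyboard | 5
3 | Tablet | 1
4 | Charger | 1
5 | Speaker | 5
6 | Keyboard | 2
7 | Speaker | 5
8 | Headphones | 2
9 | Keyboard | 4
10 | Keyboard | 4
11 | Headphones | 3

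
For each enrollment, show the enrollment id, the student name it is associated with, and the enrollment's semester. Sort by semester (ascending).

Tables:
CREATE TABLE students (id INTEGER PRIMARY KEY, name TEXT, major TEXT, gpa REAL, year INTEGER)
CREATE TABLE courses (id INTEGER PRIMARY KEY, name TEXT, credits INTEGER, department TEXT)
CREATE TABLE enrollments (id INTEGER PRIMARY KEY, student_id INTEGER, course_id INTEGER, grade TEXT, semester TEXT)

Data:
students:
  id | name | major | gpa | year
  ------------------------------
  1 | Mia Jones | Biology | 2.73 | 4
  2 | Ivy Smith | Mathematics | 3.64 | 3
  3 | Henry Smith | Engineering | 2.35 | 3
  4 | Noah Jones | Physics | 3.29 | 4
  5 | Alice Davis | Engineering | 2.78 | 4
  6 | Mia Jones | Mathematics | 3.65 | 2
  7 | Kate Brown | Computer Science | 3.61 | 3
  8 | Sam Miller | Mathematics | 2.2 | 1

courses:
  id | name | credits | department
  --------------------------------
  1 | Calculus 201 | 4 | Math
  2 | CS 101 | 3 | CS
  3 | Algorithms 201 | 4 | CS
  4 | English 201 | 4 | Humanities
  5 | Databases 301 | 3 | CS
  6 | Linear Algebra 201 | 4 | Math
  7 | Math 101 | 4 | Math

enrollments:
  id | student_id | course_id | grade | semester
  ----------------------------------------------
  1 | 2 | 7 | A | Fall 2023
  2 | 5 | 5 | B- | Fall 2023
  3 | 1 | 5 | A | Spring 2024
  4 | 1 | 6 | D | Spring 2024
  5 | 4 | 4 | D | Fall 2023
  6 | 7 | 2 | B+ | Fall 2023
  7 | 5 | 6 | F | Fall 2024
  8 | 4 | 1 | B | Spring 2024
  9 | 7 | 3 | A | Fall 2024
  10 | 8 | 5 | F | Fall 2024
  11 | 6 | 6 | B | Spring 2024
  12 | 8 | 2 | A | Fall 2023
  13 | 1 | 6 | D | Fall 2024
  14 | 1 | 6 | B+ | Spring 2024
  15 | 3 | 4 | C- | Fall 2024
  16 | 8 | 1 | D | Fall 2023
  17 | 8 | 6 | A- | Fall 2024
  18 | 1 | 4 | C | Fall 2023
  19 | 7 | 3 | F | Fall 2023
SELECT c.id, p.name AS student, c.semester FROM enrollments c JOIN students p ON c.student_id = p.id ORDER BY c.semester ASC

Execution result:
id | student | semester
1 | Ivy Smith | Fall 2023
2 | Alice Davis | Fall 2023
5 | Noah Jones | Fall 2023
6 | Kate Brown | Fall 2023
12 | Sam Miller | Fall 2023
16 | Sam Miller | Fall 2023
18 | Mia Jones | Fall 2023
19 | Kate Brown | Fall 2023
7 | Alice Davis | Fall 2024
9 | Kate Brown | Fall 2024
10 | Sam Miller | Fall 2024
13 | Mia Jones | Fall 2024
15 | Henry Smith | Fall 2024
17 | Sam Miller | Fall 2024
3 | Mia Jones | Spring 2024
4 | Mia Jones | Spring 2024
8 | Noah Jones | Spring 2024
11 | Mia Jones | Spring 2024
14 | Mia Jones | Spring 2024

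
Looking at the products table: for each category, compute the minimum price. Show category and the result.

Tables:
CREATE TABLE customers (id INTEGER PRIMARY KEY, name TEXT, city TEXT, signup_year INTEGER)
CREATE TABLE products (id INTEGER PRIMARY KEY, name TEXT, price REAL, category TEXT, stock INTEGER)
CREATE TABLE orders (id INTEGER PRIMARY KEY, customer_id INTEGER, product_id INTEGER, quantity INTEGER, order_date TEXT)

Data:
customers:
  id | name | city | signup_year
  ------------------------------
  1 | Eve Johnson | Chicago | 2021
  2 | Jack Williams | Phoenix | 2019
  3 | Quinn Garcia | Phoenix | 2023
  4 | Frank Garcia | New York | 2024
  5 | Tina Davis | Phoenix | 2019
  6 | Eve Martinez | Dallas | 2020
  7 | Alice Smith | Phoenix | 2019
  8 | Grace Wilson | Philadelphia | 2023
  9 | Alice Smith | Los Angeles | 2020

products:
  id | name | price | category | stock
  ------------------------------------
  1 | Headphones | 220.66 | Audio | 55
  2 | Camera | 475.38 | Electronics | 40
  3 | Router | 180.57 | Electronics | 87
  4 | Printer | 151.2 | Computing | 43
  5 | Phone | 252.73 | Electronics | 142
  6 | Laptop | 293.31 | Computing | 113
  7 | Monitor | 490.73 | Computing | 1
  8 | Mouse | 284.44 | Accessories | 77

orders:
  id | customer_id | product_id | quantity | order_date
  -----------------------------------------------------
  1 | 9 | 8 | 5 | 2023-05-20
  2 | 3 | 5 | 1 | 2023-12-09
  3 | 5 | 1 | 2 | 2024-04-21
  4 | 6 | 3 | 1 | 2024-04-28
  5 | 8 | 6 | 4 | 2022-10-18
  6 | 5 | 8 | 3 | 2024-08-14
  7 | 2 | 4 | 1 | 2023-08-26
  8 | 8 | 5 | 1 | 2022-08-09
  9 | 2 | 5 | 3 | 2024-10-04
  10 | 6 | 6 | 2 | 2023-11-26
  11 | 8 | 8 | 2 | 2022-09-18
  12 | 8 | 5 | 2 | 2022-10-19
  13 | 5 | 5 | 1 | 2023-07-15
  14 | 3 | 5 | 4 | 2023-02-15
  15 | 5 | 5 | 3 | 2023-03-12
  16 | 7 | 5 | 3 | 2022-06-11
SELECT category, MIN(price) AS min_price FROM products GROUP BY category

Execution result:
category | min_price
Accessories | 284.44
Audio | 220.66
Computing | 151.20
Electronics | 180.57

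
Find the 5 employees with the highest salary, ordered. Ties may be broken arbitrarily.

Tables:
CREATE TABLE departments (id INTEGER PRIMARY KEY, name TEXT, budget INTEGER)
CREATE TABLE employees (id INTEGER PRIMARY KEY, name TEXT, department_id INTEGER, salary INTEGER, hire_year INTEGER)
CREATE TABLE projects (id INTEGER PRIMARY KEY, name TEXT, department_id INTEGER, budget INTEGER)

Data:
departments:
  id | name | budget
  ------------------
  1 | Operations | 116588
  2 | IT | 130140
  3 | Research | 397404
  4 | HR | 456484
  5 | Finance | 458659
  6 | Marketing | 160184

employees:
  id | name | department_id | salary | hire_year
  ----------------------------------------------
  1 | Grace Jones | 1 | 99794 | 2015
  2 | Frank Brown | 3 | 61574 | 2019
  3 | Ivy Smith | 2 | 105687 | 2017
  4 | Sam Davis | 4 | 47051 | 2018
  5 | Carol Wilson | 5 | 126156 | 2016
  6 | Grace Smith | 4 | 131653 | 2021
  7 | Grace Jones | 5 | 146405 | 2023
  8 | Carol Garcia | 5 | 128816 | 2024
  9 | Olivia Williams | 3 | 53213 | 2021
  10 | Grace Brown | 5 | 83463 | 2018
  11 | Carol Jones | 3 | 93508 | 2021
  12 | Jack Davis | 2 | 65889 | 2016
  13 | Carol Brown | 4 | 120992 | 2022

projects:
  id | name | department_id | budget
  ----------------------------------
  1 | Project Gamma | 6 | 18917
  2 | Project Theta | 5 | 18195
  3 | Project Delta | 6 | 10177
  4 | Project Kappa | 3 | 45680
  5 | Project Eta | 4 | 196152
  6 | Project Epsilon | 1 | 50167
SELECT name, salary FROM employees ORDER BY salary DESC LIMIT 5

Execution result:
name | salary
Grace Jones | 146405
Grace Smith | 131653
Carol Garcia | 128816
Carol Wilson | 126156
Carol Brown | 120992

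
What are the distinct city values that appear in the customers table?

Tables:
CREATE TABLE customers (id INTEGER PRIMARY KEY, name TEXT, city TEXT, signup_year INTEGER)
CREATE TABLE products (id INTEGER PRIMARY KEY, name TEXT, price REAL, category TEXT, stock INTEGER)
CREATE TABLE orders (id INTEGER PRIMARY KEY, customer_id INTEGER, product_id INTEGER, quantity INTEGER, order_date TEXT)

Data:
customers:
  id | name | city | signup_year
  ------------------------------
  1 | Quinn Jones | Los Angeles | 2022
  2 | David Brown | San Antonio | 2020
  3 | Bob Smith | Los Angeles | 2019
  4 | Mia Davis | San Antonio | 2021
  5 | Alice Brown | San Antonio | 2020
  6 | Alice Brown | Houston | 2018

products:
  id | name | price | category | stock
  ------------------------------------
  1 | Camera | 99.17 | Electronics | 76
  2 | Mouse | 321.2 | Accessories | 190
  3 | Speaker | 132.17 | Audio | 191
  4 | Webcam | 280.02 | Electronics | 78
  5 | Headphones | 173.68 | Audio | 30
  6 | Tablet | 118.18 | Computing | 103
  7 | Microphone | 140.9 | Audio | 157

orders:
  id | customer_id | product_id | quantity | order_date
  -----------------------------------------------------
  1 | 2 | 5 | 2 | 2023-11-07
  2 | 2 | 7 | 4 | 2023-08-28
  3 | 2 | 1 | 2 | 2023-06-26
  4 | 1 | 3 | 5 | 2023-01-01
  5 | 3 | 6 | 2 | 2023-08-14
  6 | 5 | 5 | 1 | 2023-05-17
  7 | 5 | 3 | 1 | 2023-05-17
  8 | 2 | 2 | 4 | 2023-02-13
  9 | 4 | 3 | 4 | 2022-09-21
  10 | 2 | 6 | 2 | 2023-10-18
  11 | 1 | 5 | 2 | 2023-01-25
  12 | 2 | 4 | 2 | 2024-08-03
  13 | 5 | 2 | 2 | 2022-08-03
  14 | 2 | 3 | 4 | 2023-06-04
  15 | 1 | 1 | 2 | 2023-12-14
SELECT DISTINCT city FROM customers

Execution result:
city
Los Angeles
San Antonio
Houston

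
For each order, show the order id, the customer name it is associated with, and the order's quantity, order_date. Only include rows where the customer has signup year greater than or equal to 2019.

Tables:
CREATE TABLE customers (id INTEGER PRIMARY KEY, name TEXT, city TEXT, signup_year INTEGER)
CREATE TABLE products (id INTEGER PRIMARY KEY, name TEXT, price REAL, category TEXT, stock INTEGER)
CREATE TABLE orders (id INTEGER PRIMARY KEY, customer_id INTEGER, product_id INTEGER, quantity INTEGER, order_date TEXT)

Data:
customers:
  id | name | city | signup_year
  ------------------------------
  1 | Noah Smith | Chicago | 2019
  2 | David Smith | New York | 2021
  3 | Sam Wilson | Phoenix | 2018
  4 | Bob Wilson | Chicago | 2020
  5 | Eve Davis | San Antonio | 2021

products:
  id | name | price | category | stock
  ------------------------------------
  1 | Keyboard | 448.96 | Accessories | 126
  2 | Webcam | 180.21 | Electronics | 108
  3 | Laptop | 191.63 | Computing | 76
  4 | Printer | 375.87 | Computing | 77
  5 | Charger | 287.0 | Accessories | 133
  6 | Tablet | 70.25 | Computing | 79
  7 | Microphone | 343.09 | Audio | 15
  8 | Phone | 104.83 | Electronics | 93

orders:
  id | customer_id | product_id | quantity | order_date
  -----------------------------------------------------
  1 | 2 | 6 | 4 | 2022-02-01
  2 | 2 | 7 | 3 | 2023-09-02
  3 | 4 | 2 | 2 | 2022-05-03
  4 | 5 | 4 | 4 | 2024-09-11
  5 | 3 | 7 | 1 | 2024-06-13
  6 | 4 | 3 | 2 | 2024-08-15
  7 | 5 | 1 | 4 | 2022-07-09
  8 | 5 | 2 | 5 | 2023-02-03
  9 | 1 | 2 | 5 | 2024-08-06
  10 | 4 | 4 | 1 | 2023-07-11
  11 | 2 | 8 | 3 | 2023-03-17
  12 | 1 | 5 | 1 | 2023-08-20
SELECT c.id, p.name AS customer, c.quantity, c.order_date FROM orders c JOIN customers p ON c.customer_id = p.id WHERE p.signup_year >= 2019

Execution result:
id | customer | quantity | order_date
1 | David Smith | 4 | 2022-02-01
2 | David Smith | 3 | 2023-09-02
3 | Bob Wilson | 2 | 2022-05-03
4 | Eve Davis | 4 | 2024-09-11
6 | Bob Wilson | 2 | 2024-08-15
7 | Eve Davis | 4 | 2022-07-09
8 | Eve Davis | 5 | 2023-02-03
9 | Noah Smith | 5 | 2024-08-06
10 | Bob Wilson | 1 | 2023-07-11
11 | David Smith | 3 | 2023-03-17
12 | Noah Smith | 1 | 2023-08-20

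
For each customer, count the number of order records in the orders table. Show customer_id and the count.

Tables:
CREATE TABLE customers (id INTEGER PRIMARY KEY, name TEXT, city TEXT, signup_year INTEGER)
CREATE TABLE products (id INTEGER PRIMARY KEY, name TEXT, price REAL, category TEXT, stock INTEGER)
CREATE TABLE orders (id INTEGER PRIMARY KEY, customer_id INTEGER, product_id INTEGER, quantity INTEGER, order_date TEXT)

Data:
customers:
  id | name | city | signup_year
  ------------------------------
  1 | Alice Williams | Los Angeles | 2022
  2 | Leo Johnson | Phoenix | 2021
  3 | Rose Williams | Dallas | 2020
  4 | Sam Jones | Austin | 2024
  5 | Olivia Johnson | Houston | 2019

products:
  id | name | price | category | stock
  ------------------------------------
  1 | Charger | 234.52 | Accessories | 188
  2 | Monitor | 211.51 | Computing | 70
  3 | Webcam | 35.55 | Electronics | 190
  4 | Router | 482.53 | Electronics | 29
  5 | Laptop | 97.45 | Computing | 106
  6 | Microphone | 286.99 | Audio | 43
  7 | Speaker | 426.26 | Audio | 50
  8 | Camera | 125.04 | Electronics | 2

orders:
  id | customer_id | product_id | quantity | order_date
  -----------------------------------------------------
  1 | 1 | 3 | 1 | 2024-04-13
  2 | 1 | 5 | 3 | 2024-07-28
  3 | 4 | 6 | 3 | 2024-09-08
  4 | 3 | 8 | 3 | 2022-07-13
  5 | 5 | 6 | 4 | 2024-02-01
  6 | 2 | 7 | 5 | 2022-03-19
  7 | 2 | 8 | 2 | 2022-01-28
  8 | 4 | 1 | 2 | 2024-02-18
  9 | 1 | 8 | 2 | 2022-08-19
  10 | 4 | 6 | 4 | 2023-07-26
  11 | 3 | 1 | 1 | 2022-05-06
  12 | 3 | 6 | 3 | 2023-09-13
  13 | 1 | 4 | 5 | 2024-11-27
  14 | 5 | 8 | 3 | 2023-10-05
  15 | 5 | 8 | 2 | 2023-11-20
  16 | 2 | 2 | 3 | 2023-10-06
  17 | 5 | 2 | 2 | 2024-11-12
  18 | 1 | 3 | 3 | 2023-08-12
SELECT customer_id, COUNT(*) AS order_count FROM orders GROUP BY customer_id

Execution result:
customer_id | order_count
1 | 5
2 | 3
3 | 3
4 | 3
5 | 4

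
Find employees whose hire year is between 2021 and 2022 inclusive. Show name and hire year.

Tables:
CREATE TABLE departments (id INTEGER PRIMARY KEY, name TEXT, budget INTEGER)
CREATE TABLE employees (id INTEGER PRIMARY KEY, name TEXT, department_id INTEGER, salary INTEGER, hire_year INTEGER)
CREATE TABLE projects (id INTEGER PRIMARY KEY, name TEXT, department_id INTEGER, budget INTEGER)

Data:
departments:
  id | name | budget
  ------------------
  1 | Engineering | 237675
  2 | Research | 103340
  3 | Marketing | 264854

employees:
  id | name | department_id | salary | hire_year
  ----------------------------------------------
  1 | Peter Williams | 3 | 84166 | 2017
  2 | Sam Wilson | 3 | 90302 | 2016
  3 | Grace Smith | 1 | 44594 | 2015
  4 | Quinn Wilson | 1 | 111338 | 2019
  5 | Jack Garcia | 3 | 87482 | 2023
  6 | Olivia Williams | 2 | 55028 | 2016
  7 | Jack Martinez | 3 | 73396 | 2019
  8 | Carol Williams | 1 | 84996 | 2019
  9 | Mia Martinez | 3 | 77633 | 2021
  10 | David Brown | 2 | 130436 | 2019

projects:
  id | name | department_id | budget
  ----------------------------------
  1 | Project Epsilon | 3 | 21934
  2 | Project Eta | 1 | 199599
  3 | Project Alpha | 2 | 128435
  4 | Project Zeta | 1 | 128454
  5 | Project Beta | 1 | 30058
SELECT name, hire_year FROM employees WHERE hire_year BETWEEN 2021 AND 2022

Execution result:
name | hire_year
Mia Martinez | 2021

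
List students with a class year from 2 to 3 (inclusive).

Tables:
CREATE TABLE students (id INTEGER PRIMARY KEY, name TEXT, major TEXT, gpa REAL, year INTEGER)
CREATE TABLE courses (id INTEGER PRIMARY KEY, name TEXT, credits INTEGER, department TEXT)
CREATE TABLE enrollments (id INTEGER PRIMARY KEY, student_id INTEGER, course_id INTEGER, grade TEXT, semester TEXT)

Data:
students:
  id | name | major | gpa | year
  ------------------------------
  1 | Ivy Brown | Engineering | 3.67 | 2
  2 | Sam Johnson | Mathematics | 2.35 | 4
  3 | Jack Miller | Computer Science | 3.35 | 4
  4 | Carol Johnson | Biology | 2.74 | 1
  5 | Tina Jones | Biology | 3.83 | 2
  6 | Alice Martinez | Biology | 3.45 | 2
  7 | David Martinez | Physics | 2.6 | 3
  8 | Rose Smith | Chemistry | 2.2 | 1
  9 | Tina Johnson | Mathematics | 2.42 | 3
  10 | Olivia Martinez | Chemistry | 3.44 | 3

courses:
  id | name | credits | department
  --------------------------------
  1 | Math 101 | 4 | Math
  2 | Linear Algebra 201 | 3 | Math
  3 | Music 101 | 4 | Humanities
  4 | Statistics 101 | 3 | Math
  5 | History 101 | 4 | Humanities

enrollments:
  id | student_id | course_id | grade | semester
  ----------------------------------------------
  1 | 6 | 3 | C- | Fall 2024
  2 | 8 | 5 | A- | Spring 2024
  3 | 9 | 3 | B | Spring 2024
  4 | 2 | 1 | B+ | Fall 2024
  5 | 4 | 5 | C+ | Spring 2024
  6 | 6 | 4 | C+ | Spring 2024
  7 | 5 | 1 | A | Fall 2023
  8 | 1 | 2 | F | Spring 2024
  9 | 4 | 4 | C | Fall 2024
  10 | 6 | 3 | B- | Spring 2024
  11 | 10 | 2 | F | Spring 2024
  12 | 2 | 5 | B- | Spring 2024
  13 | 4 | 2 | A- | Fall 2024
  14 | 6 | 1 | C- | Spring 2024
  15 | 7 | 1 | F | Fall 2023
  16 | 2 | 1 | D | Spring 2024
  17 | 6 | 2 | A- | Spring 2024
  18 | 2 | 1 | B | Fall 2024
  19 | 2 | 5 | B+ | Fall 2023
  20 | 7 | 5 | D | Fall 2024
SELECT name, year FROM students WHERE year BETWEEN 2 AND 3

Execution result:
name | year
Ivy Brown | 2
Tina Jones | 2
Alice Martinez | 2
David Martinez | 3
Tina Johnson | 3
Olivia Martinez | 3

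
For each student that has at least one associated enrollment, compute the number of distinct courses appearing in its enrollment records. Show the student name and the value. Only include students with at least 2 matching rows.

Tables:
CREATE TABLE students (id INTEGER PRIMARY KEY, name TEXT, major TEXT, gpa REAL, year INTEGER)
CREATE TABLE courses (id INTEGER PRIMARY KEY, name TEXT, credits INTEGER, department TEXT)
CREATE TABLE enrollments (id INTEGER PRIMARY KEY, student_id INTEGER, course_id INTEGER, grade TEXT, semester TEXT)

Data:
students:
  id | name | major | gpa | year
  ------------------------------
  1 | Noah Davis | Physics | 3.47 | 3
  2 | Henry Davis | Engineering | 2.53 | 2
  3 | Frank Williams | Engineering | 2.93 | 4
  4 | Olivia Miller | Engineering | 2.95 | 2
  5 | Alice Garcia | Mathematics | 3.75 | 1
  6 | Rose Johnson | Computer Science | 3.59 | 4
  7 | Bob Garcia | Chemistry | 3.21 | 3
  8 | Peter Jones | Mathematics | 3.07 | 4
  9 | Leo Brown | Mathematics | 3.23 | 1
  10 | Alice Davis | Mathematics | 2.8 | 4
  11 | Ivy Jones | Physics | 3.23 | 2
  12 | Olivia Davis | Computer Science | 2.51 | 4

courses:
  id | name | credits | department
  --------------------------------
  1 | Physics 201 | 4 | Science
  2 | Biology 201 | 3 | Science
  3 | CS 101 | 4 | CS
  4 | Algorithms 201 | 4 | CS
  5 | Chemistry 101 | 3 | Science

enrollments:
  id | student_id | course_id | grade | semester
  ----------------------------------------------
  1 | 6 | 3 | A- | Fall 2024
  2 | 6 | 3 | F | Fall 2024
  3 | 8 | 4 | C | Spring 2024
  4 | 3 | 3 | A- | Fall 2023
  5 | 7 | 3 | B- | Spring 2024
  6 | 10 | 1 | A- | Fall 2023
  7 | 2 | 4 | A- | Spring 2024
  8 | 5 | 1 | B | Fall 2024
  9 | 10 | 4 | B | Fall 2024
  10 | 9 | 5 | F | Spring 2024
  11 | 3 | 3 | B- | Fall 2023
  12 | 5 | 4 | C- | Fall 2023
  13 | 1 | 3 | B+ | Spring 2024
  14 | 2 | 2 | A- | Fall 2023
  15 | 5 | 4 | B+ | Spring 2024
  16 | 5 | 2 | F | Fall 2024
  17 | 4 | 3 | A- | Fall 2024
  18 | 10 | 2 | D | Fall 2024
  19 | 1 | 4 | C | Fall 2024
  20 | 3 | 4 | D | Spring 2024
SELECT p.name, COUNT(DISTINCT c.course_id) AS distinct_course_count FROM enrollments c JOIN students p ON c.student_id = p.id GROUP BY p.id, p.name HAVING COUNT(*) >= 2

Execution result:
name | distinct_course_count
Noah Davis | 2
Henry Davis | 2
Frank Williams | 2
Alice Garcia | 3
Rose Johnson | 1
Alice Davis | 3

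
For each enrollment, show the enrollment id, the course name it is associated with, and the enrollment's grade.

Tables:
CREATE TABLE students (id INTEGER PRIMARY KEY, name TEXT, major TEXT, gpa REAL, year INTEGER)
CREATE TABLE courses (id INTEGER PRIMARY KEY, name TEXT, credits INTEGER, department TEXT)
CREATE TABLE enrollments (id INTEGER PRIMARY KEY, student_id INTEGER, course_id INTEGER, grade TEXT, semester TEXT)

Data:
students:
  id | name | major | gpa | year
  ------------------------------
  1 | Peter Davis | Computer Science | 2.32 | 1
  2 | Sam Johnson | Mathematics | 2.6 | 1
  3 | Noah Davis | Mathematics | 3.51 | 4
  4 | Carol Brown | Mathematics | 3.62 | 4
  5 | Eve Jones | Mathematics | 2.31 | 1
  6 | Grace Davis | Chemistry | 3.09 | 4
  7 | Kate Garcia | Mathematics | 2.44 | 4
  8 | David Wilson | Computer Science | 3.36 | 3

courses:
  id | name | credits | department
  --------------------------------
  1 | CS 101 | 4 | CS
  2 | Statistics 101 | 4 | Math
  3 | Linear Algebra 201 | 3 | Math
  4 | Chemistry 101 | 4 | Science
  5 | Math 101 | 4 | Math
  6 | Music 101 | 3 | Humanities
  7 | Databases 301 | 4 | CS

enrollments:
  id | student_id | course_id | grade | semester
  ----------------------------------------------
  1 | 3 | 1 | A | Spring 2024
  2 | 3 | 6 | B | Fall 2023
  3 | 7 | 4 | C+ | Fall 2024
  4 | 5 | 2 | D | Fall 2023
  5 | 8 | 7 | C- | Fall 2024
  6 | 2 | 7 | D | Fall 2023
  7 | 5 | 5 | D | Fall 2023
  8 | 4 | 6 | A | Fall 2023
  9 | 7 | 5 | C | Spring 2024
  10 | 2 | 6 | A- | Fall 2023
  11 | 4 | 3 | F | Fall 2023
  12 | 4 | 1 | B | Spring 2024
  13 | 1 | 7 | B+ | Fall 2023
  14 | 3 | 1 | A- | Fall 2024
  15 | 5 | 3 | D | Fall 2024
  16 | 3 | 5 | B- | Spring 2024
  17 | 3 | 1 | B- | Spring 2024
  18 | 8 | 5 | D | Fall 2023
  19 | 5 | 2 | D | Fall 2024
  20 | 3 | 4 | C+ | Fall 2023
SELECT c.id, p.name AS course, c.grade FROM enrollments c JOIN courses p ON c.course_id = p.id

Execution result:
id | course | grade
1 | CS 101 | A
2 | Music 101 | B
3 | Chemistry 101 | C+
4 | Statistics 101 | D
5 | Databases 301 | C-
6 | Databases 301 | D
7 | Math 101 | D
8 | Music 101 | A
9 | Math 101 | C
10 | Music 101 | A-
11 | Linear Algebra 201 | F
12 | CS 101 | B
13 | Databases 301 | B+
14 | CS 101 | A-
15 | Linear Algebra 201 | D
16 | Math 101 | B-
17 | CS 101 | B-
18 | Math 101 | D
19 | Statistics 101 | D
20 | Chemistry 101 | C+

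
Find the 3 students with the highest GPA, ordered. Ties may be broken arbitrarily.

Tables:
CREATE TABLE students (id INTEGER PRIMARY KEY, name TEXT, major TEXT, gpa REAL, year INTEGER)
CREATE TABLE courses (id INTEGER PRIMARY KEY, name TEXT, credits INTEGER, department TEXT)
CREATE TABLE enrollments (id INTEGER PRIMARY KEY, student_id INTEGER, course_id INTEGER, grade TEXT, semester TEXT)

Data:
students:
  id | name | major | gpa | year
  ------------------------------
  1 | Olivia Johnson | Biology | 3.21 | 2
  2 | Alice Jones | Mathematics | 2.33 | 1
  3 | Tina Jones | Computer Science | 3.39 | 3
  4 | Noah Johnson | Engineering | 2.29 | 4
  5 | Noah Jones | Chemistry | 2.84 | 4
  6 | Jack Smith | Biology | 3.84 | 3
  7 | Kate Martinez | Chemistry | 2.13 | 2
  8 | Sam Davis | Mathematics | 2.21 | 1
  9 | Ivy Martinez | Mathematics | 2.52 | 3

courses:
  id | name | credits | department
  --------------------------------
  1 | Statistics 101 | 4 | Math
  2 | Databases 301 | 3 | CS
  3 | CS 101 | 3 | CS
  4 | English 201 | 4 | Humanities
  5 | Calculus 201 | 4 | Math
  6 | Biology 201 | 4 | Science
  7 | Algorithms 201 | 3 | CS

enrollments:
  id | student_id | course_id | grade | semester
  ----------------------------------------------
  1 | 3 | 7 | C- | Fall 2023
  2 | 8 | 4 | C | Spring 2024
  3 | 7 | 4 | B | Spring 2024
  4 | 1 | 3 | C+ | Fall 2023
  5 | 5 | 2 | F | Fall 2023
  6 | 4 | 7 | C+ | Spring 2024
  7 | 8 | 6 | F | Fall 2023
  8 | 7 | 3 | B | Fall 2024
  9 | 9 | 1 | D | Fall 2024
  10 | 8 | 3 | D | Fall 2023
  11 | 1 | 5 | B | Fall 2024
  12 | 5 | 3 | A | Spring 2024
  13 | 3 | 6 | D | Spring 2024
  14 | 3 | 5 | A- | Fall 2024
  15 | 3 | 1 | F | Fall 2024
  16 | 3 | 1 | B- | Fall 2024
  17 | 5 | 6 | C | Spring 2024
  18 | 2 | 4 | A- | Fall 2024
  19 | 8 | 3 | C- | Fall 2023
SELECT name, gpa FROM students ORDER BY gpa DESC LIMIT 3

Execution result:
name | gpa
Jack Smith | 3.84
Tina Jones | 3.39
Olivia Johnson | 3.21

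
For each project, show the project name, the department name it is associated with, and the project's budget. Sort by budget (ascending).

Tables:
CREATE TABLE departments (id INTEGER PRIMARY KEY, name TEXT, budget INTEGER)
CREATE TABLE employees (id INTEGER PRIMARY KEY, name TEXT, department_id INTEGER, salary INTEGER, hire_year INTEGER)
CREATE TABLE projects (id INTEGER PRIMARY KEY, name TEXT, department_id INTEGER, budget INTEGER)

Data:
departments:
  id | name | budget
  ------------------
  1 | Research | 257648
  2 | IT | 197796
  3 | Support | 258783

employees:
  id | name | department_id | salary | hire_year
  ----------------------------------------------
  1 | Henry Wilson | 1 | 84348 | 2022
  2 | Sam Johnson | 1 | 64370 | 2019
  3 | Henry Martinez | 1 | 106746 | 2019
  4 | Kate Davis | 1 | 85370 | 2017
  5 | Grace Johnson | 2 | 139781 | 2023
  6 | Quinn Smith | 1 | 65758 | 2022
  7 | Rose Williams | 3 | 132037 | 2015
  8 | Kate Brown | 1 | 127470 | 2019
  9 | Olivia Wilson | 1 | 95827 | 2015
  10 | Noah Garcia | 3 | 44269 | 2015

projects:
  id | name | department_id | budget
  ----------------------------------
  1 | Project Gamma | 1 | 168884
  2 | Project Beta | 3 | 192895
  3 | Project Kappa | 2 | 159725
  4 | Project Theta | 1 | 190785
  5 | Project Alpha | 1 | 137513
SELECT c.name, p.name AS department, c.budget FROM projects c JOIN departments p ON c.department_id = p.id ORDER BY c.budget ASC

Execution result:
name | department | budget
Project Alpha | Research | 137513
Project Kappa | IT | 159725
Project Gamma | Research | 168884
Project Theta | Research | 190785
Project Beta | Support | 192895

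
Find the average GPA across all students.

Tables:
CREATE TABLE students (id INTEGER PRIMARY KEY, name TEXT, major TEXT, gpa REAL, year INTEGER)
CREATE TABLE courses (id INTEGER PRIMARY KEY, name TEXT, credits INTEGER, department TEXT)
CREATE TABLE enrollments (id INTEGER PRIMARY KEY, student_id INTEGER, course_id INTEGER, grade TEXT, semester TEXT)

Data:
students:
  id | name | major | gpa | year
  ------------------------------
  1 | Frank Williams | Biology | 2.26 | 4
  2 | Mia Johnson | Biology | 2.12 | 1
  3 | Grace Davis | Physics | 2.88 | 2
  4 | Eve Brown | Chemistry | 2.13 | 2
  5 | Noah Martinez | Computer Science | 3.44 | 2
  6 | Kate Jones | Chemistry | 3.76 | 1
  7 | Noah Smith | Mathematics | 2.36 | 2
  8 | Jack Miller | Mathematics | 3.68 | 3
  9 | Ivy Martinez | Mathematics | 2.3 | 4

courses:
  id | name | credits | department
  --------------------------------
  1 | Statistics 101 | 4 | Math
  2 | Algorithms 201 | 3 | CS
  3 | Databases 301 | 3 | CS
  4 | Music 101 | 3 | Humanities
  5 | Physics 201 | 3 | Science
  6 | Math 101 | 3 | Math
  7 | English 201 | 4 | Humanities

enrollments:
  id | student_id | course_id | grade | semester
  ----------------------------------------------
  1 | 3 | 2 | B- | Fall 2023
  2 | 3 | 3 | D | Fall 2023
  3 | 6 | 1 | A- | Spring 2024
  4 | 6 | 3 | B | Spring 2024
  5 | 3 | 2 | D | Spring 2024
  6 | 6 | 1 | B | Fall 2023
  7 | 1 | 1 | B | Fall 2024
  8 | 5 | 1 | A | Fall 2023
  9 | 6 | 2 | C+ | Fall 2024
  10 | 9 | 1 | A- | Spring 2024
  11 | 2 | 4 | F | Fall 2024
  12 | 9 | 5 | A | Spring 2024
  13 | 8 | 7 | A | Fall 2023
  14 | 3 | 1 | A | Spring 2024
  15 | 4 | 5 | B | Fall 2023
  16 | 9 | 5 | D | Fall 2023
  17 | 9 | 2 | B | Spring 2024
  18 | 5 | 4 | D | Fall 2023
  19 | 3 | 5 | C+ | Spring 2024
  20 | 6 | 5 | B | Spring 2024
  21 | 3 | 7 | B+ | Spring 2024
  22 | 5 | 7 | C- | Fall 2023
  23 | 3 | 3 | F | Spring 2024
SELECT AVG(gpa) FROM students

Execution result:
2.77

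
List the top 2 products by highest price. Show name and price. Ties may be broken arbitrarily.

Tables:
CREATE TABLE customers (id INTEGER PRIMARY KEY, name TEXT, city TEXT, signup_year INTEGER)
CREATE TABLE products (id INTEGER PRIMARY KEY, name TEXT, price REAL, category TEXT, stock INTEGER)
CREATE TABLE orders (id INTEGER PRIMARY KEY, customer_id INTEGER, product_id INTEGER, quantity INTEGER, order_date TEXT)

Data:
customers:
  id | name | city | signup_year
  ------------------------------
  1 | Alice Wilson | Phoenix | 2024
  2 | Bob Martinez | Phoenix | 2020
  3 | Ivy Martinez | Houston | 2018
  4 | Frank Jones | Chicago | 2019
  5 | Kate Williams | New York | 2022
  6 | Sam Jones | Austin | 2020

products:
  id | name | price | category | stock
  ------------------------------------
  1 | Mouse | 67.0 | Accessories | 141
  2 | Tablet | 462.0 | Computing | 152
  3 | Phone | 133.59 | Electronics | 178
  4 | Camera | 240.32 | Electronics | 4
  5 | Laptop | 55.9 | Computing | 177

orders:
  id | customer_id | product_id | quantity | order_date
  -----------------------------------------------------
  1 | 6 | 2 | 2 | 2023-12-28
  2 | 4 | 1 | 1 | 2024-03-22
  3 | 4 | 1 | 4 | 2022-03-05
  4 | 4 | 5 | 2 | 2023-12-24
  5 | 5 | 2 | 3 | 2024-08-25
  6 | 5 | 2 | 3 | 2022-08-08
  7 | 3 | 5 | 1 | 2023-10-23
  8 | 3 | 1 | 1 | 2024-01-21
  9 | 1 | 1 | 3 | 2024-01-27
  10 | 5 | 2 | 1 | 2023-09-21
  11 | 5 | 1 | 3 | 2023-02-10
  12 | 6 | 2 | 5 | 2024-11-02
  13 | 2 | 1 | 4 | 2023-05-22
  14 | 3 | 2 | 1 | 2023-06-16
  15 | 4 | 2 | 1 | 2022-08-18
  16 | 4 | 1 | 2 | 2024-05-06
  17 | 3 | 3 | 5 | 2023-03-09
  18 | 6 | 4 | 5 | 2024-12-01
SELECT name, price FROM products ORDER BY price DESC LIMIT 2

Execution result:
name | price
Tablet | 462.00
Camera | 240.32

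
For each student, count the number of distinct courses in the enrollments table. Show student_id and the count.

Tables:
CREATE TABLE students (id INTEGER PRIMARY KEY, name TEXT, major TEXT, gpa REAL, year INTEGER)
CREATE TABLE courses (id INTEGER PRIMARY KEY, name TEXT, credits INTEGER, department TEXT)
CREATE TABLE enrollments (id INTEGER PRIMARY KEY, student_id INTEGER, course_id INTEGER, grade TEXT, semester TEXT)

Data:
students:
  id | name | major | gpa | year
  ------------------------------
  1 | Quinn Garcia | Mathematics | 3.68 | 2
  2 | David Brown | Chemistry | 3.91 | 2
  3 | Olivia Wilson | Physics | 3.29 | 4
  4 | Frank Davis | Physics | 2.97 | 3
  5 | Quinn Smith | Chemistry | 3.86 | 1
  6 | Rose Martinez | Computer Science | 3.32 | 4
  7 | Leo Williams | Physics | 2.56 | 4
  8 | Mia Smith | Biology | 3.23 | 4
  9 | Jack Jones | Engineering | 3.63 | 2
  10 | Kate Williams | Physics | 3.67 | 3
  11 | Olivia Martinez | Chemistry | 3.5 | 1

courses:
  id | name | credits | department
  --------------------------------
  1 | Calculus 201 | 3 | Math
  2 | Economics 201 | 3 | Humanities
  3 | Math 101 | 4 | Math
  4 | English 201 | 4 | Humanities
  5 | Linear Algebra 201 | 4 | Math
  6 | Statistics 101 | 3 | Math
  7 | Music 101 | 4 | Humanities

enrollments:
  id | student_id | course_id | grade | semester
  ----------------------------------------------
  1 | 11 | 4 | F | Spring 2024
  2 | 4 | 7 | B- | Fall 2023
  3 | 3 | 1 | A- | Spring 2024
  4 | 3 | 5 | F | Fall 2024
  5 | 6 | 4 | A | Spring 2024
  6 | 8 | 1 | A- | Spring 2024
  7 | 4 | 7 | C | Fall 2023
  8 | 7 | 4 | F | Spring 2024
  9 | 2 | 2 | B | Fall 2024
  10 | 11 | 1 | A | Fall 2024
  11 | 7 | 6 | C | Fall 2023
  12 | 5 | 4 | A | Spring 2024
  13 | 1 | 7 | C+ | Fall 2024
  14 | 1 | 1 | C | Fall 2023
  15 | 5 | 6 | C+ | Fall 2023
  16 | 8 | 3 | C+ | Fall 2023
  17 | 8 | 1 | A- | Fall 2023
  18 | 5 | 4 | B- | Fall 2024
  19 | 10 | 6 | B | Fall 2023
SELECT student_id, COUNT(DISTINCT course_id) AS distinct_course_count FROM enrollments GROUP BY student_id

Execution result:
student_id | distinct_course_count
1 | 2
2 | 1
3 | 2
4 | 1
5 | 2
6 | 1
7 | 2
8 | 2
10 | 1
11 | 2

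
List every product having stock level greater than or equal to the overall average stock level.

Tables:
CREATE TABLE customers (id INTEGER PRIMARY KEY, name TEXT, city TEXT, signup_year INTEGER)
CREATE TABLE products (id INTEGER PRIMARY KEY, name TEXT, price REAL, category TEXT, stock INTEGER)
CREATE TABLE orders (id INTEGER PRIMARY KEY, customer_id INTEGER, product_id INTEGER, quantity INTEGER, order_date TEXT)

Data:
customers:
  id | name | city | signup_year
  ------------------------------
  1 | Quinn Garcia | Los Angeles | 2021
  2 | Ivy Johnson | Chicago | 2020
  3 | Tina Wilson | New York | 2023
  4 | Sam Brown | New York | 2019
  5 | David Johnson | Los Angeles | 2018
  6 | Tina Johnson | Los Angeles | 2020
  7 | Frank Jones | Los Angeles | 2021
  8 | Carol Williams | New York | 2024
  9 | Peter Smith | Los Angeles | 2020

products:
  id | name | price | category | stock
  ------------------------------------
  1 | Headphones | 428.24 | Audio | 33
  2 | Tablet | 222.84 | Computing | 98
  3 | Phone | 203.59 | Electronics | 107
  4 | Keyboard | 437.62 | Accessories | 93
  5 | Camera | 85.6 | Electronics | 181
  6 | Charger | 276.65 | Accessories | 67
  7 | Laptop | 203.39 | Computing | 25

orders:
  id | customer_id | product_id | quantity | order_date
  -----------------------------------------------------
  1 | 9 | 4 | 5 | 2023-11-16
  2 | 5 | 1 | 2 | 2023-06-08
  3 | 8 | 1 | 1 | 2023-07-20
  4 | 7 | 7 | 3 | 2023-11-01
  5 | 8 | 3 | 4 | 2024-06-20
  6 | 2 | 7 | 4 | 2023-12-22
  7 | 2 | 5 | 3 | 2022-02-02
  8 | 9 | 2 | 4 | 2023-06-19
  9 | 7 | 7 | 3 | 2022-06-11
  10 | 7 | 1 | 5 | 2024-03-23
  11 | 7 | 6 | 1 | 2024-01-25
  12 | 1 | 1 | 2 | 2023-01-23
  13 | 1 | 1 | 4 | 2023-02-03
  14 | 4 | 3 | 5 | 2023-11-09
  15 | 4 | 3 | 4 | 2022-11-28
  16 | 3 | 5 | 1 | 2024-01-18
SELECT name, stock FROM products WHERE stock >= (SELECT AVG(stock) FROM products)

Execution result:
name | stock
Tablet | 98
Phone | 107
Keyboard | 93
Camera | 181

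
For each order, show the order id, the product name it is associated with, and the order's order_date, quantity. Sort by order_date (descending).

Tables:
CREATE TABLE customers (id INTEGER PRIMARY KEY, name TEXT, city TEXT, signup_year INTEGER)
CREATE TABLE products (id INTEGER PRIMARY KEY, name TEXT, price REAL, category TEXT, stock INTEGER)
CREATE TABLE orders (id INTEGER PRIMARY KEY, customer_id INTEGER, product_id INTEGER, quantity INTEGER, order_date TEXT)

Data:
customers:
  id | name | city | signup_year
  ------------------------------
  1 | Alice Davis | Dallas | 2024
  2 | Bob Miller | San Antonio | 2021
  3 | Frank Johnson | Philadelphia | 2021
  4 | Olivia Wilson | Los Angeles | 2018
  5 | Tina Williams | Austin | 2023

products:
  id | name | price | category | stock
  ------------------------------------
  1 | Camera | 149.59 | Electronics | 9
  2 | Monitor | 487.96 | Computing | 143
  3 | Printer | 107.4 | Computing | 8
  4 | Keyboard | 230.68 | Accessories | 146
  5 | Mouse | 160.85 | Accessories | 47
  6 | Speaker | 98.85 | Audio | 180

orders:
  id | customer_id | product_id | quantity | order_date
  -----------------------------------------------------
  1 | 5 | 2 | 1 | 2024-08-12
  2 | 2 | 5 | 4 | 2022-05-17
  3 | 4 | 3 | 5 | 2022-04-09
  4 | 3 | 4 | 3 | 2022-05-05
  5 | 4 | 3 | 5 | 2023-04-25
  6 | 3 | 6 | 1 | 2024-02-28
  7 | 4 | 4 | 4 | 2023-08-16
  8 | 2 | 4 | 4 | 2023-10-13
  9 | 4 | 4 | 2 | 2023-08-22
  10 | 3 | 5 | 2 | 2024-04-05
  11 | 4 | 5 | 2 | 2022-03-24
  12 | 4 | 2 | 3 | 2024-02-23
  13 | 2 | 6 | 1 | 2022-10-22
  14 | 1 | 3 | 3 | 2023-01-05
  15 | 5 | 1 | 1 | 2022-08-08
SELECT c.id, p.name AS product, c.order_date, c.quantity FROM orders c JOIN products p ON c.product_id = p.id ORDER BY c.order_date DESC

Execution result:
id | product | order_date | quantity
1 | Monitor | 2024-08-12 | 1
10 | Mouse | 2024-04-05 | 2
6 | Speaker | 2024-02-28 | 1
12 | Monitor | 2024-02-23 | 3
8 | Keyboard | 2023-10-13 | 4
9 | Keyboard | 2023-08-22 | 2
7 | Keyboard | 2023-08-16 | 4
5 | Printer | 2023-04-25 | 5
14 | Printer | 2023-01-05 | 3
13 | Speaker | 2022-10-22 | 1
15 | Camera | 2022-08-08 | 1
2 | Mouse | 2022-05-17 | 4
4 | Keyboard | 2022-05-05 | 3
3 | Printer | 2022-04-09 | 5
11 | Mouse | 2022-03-24 | 2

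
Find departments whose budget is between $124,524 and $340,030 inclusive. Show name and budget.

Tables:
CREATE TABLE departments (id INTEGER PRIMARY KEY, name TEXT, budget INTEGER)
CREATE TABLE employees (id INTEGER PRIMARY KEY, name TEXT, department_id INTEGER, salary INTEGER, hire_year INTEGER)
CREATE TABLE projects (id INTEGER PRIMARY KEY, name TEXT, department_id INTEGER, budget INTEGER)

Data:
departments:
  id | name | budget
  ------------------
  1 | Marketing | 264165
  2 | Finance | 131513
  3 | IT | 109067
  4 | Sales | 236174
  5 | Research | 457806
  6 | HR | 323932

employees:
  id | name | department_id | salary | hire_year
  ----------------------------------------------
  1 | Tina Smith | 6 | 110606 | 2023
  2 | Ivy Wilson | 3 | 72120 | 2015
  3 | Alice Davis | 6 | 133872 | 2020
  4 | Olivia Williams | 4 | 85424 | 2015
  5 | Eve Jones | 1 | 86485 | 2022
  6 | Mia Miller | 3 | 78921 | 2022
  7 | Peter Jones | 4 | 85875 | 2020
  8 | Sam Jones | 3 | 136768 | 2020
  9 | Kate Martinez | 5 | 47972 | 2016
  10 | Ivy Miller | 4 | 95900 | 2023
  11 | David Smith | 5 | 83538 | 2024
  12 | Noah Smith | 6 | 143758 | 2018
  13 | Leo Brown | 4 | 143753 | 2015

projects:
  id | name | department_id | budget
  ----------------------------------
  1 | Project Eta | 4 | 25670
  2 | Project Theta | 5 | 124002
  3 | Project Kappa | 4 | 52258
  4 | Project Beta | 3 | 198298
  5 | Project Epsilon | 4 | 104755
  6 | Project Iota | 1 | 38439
SELECT name, budget FROM departments WHERE budget BETWEEN 124524 AND 340030

Execution result:
name | budget
Marketing | 264165
Finance | 131513
Sales | 236174
HR | 323932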